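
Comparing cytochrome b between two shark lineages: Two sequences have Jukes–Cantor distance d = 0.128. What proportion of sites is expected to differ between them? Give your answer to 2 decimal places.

0.12

p = (3/4)(1 − e^(−4d/3)) = 0.75 × (1 − e^(-0.170667)) = 0.75 × (1 − 0.843102) = 0.117674.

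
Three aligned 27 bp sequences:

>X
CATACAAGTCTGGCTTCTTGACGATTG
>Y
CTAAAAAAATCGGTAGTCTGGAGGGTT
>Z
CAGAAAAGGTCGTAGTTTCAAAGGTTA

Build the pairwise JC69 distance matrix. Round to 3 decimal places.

d(X,Y) = 1.372, d(X,Z) = 0.882, d(Y,Z) = 0.882

X–Y: 17/27 sites differ → p ≈ 0.62963, d = −0.75 ln(1 − 0.839507) = 1.372129 ≈ 1.372.
X–Z: 14/27 sites differ → p ≈ 0.518519, d = −0.75 ln(1 − 0.691359) = 0.881682 ≈ 0.882.
Y–Z: 14/27 sites differ → p ≈ 0.518519, d = −0.75 ln(1 − 0.691359) = 0.881682 ≈ 0.882.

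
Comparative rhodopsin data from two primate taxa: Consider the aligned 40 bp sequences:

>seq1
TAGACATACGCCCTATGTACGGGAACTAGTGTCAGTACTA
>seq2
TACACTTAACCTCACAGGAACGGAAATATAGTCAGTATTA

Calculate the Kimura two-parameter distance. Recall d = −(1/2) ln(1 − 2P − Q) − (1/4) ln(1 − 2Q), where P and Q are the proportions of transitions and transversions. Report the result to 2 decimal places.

Of 40 sites, 2 differences are transitions and 13 are transversions, so P = 2/40 = 0.05 and Q = 13/40 = 0.325.
Under the Kimura two-parameter model, d = −½ ln(1 − 2P − Q) − ¼ ln(1 − 2Q).
1 − 2P − Q = 0.575, giving −½ ln(0.575) = 0.276693.
1 − 2Q = 0.35, giving −¼ ln(0.35) = 0.262456.
d = 0.276693 + 0.262456 = 0.539149.

0.54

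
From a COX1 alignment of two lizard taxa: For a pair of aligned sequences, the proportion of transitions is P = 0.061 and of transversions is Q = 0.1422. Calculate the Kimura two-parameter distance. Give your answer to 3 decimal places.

0.237

Under the Kimura two-parameter model, d = −½ ln(1 − 2P − Q) − ¼ ln(1 − 2Q).
1 − 2P − Q = 0.7358, giving −½ ln(0.7358) = 0.153398.
1 − 2Q = 0.7156, giving −¼ ln(0.7156) = 0.083658.
d = 0.153398 + 0.083658 = 0.237056.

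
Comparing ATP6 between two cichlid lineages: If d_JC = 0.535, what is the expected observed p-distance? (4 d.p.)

0.3825

p = (3/4)(1 − e^(−4d/3)) = 0.75 × (1 − e^(-0.713333)) = 0.75 × (1 − 0.490008) = 0.382494.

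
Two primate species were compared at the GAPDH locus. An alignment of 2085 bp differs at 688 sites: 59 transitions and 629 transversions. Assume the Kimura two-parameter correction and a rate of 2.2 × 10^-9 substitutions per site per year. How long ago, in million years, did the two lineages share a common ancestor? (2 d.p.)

102.95

P = 59/2085 ≈ 0.028297 and Q = 629/2085 ≈ 0.301679.
Under the Kimura two-parameter model, d = −½ ln(1 − 2P − Q) − ¼ ln(1 − 2Q).
1 − 2P − Q = 0.641727, giving −½ ln(0.641727) = 0.221796.
1 − 2Q = 0.396642, giving −¼ ln(0.396642) = 0.231180.
d = 0.221796 + 0.231180 = 0.452976.
Under a molecular clock d = 2μt, so t = d/(2μ) = 0.452976 / (2 × 2.2 × 10^-9) = 102.95 million years.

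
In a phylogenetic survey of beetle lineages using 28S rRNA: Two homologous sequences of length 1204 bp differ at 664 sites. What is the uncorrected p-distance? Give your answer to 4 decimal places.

p = 664/1204 = 0.551495… ≈ 0.5515 (to 4 d.p.).

0.5515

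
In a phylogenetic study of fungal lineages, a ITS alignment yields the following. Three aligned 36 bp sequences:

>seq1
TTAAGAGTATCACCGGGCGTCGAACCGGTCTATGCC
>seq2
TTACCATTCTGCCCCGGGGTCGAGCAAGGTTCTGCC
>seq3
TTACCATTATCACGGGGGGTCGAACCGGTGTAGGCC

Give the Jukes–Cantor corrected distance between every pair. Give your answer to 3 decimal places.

d(seq1,seq2) = 0.548, d(seq1,seq3) = 0.225, d(seq2,seq3) = 0.441

seq1–seq2: 14/36 sites differ → p ≈ 0.388889, d = −0.75 ln(1 − 0.518519) = 0.548166 ≈ 0.548.
seq1–seq3: 7/36 sites differ → p ≈ 0.194444, d = −0.75 ln(1 − 0.259259) = 0.225078 ≈ 0.225.
seq2–seq3: 12/36 sites differ → p ≈ 0.333333, d = −0.75 ln(1 − 0.444444) = 0.440839 ≈ 0.441.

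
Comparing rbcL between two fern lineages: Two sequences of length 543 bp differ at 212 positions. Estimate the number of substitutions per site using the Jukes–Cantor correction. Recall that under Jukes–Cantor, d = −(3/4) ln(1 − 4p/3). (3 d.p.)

0.551

p = 212/543 ≈ 0.390424.
d = −(3/4) ln(1 − 4p/3) = −0.75 ln(1 − 0.520565) = −0.75 ln(0.479435)
  = −0.75 × (-0.735147) = 0.551360 substitutions/site.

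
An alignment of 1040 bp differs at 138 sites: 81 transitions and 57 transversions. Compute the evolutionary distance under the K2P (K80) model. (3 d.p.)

P = 81/1040 ≈ 0.077885 and Q = 57/1040 ≈ 0.054808.
Under the Kimura two-parameter model, d = −½ ln(1 − 2P − Q) − ¼ ln(1 − 2Q).
1 − 2P − Q = 0.789422, giving −½ ln(0.789422) = 0.118227.
1 − 2Q = 0.890384, giving −¼ ln(0.890384) = 0.029026.
d = 0.118227 + 0.029026 = 0.147253.

0.147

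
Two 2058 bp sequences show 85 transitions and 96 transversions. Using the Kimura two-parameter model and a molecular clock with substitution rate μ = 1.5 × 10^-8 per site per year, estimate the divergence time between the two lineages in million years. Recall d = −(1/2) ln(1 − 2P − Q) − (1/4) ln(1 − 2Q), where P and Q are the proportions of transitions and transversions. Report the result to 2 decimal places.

3.12

P = 85/2058 ≈ 0.041302 and Q = 96/2058 ≈ 0.046647.
Under the Kimura two-parameter model, d = −½ ln(1 − 2P − Q) − ¼ ln(1 − 2Q).
1 − 2P − Q = 0.870749, giving −½ ln(0.870749) = 0.069201.
1 − 2Q = 0.906706, giving −¼ ln(0.906706) = 0.024484.
d = 0.069201 + 0.024484 = 0.093685.
Under a molecular clock d = 2μt, so t = d/(2μ) = 0.093685 / (2 × 1.5 × 10^-8) = 3.12 million years.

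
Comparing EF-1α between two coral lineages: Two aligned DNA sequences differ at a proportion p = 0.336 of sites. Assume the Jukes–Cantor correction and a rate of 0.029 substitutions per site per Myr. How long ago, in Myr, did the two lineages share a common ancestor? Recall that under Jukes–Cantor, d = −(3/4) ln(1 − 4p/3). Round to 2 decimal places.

7.68

d = −(3/4) ln(1 − 4p/3) = −0.75 ln(1 − 0.448) = −0.75 ln(0.552)
  = −0.75 × (-0.594207) = 0.445655 substitutions/site.
Under a molecular clock d = 2μt, so t = d/(2μ) = 0.445655 / (2 × 0.029) = 7.68 Myr.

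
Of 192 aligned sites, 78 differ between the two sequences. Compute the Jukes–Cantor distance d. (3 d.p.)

p = 78/192 = 0.40625.
d = −(3/4) ln(1 − 4p/3) = −0.75 ln(1 − 0.541667) = −0.75 ln(0.458333)
  = −0.75 × (-0.780159) = 0.585119 substitutions/site.

0.585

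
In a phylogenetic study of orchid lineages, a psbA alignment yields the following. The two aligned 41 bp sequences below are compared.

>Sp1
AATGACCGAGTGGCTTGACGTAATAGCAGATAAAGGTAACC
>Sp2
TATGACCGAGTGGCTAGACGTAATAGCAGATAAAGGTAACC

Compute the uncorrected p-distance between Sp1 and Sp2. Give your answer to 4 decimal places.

0.0488

The sequences differ at 2 of 41 positions (sites 1, 16).
p = 2/41 = 0.048780… ≈ 0.0488 (to 4 d.p.).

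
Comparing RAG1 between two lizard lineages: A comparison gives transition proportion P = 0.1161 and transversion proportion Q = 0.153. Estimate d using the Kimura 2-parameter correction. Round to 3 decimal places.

Under the Kimura two-parameter model, d = −½ ln(1 − 2P − Q) − ¼ ln(1 − 2Q).
1 − 2P − Q = 0.6148, giving −½ ln(0.6148) = 0.243229.
1 − 2Q = 0.694, giving −¼ ln(0.694) = 0.091321.
d = 0.243229 + 0.091321 = 0.334550.

0.335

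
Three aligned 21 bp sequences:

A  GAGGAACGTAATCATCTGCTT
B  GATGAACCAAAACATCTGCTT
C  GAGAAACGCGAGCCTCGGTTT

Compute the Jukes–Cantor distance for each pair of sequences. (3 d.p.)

A–B: 4/21 sites differ → p ≈ 0.190476, d = −0.75 ln(1 − 0.253968) = 0.219740 ≈ 0.220.
A–C: 7/21 sites differ → p ≈ 0.333333, d = −0.75 ln(1 − 0.444444) = 0.440839 ≈ 0.441.
B–C: 9/21 sites differ → p ≈ 0.428571, d = −0.75 ln(1 − 0.571428) = 0.635472 ≈ 0.635.

d(A,B) = 0.220, d(A,C) = 0.441, d(B,C) = 0.635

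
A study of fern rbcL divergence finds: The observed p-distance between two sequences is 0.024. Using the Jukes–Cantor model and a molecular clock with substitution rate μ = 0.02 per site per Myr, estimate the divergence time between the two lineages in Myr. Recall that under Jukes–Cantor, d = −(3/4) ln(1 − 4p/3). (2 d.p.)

d = −(3/4) ln(1 − 4p/3) = −0.75 ln(1 − 0.032) = −0.75 ln(0.968)
  = −0.75 × (-0.032523) = 0.024392 substitutions/site.
Under a molecular clock d = 2μt, so t = d/(2μ) = 0.024392 / (2 × 0.02) = 0.61 Myr.

0.61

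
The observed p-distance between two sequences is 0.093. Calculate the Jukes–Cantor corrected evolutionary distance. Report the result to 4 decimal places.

0.0993

d = −(3/4) ln(1 − 4p/3) = −0.75 ln(1 − 0.124) = −0.75 ln(0.876)
  = −0.75 × (-0.132389) = 0.099292 substitutions/site.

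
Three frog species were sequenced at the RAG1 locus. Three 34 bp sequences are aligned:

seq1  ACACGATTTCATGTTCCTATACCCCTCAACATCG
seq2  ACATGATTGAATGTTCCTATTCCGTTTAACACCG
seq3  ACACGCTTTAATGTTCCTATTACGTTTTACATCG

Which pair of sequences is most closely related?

seq1–seq2: 8/34 differ, p = 0.235, d = 0.282.
seq1–seq3: 8/34 differ, p = 0.235, d = 0.282.
seq2–seq3: 6/34 differ, p = 0.176, d = 0.201.
The smallest distance is between seq2 and seq3.

seq2 and seq3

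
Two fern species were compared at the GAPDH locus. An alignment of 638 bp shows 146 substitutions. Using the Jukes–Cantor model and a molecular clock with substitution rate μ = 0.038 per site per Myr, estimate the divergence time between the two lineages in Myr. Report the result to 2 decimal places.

3.59

p = 146/638 ≈ 0.22884.
d = −(3/4) ln(1 − 4p/3) = −0.75 ln(1 − 0.30512) = −0.75 ln(0.69488)
  = −0.75 × (-0.364016) = 0.273012 substitutions/site.
Under a molecular clock d = 2μt, so t = d/(2μ) = 0.273012 / (2 × 0.038) = 3.59 Myr.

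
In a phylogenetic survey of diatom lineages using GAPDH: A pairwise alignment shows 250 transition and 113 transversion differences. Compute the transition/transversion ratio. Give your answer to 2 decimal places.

R = 250/113 = 2.212389… ≈ 2.21 (to 2 d.p.).

2.21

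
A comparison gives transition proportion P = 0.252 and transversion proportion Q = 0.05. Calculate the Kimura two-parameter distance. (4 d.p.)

0.4301

Under the Kimura two-parameter model, d = −½ ln(1 − 2P − Q) − ¼ ln(1 − 2Q).
1 − 2P − Q = 0.446, giving −½ ln(0.446) = 0.403718.
1 − 2Q = 0.9, giving −¼ ln(0.9) = 0.026340.
d = 0.403718 + 0.026340 = 0.430058.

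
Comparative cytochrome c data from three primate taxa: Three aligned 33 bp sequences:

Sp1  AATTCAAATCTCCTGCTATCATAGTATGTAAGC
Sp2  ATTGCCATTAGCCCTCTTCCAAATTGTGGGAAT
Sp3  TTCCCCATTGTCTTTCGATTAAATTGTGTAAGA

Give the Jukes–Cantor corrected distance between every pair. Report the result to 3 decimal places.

d(Sp1,Sp2) = 0.871, d(Sp1,Sp3) = 0.699, d(Sp2,Sp3) = 0.699

Sp1–Sp2: 17/33 sites differ → p ≈ 0.515152, d = −0.75 ln(1 − 0.686869) = 0.870850 ≈ 0.871.
Sp1–Sp3: 15/33 sites differ → p ≈ 0.454545, d = −0.75 ln(1 − 0.60606) = 0.698667 ≈ 0.699.
Sp2–Sp3: 15/33 sites differ → p ≈ 0.454545, d = −0.75 ln(1 − 0.60606) = 0.698667 ≈ 0.699.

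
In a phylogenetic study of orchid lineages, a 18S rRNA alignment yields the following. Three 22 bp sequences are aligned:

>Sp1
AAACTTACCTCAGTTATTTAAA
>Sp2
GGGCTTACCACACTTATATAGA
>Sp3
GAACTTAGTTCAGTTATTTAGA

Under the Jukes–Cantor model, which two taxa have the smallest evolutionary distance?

Sp1 and Sp3

Sp1–Sp2: 7/22 differ, p = 0.318, d = 0.414.
Sp1–Sp3: 4/22 differ, p = 0.182, d = 0.208.
Sp2–Sp3: 7/22 differ, p = 0.318, d = 0.414.
The smallest distance is between Sp1 and Sp3.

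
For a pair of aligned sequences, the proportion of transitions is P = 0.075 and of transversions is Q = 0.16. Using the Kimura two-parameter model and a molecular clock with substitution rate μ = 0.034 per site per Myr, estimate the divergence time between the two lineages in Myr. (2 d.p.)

4.15

Under the Kimura two-parameter model, d = −½ ln(1 − 2P − Q) − ¼ ln(1 − 2Q).
1 − 2P − Q = 0.69, giving −½ ln(0.69) = 0.185532.
1 − 2Q = 0.68, giving −¼ ln(0.68) = 0.096416.
d = 0.185532 + 0.096416 = 0.281948.
Under a molecular clock d = 2μt, so t = d/(2μ) = 0.281948 / (2 × 0.034) = 4.15 Myr.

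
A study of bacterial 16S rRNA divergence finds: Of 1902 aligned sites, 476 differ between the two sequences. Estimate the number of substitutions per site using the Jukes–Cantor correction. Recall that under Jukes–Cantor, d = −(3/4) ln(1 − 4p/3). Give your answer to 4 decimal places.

p = 476/1902 ≈ 0.250263.
d = −(3/4) ln(1 − 4p/3) = −0.75 ln(1 − 0.333684) = −0.75 ln(0.666316)
  = −0.75 × (-0.405991) = 0.304493 substitutions/site.

0.3045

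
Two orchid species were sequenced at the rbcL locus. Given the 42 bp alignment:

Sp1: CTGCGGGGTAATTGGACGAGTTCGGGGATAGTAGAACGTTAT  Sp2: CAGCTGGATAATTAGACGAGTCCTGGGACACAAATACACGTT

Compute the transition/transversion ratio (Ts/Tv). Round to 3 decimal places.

0.875

Transitions are A↔G and C↔T; transversions are all other mismatches.
Transitions: 7. Transversions: 8.
R = 7/8 = 0.875.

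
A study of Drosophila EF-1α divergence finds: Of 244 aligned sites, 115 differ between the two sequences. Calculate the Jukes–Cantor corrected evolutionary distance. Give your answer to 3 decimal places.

p = 115/244 ≈ 0.471311.
d = −(3/4) ln(1 − 4p/3) = −0.75 ln(1 − 0.628415) = −0.75 ln(0.371585)
  = −0.75 × (-0.989978) = 0.742484 substitutions/site.

0.742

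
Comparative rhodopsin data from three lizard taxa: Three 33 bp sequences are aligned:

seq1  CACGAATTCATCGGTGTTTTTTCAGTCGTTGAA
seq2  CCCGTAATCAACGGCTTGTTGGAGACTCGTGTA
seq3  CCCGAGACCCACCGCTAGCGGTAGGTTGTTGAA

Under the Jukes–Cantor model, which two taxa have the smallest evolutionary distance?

seq1–seq2: 17/33 differ, p = 0.515, d = 0.871.
seq1–seq3: 17/33 differ, p = 0.515, d = 0.871.
seq2–seq3: 14/33 differ, p = 0.424, d = 0.625.
The smallest distance is between seq2 and seq3.

seq2 and seq3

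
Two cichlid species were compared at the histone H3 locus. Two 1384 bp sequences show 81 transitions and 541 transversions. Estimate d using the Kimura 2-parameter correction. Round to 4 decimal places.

0.7352

P = 81/1384 ≈ 0.058526 and Q = 541/1384 ≈ 0.390896.
Under the Kimura two-parameter model, d = −½ ln(1 − 2P − Q) − ¼ ln(1 − 2Q).
1 − 2P − Q = 0.492052, giving −½ ln(0.492052) = 0.354585.
1 − 2Q = 0.218208, giving −¼ ln(0.218208) = 0.380577.
d = 0.354585 + 0.380577 = 0.735162.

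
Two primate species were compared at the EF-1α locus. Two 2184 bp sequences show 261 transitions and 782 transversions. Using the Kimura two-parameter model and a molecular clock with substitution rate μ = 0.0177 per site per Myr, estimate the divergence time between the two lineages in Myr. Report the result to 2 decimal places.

P = 261/2184 ≈ 0.119505 and Q = 782/2184 ≈ 0.358059.
Under the Kimura two-parameter model, d = −½ ln(1 − 2P − Q) − ¼ ln(1 − 2Q).
1 − 2P − Q = 0.402931, giving −½ ln(0.402931) = 0.454495.
1 − 2Q = 0.283882, giving −¼ ln(0.283882) = 0.314799.
d = 0.454495 + 0.314799 = 0.769294.
Under a molecular clock d = 2μt, so t = d/(2μ) = 0.769294 / (2 × 0.0177) = 21.73 Myr.

21.73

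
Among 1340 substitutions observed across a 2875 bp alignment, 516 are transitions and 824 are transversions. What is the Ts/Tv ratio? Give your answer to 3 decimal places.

0.626

R = 516/824 = 0.626213… ≈ 0.626 (to 3 d.p.).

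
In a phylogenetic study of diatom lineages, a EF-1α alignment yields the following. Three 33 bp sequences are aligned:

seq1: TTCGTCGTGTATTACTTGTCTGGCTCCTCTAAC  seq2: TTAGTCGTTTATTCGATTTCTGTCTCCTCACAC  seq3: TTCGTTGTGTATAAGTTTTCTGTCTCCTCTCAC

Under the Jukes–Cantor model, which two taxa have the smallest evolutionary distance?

seq1 and seq3

seq1–seq2: 9/33 differ, p = 0.273, d = 0.339.
seq1–seq3: 6/33 differ, p = 0.182, d = 0.208.
seq2–seq3: 7/33 differ, p = 0.212, d = 0.249.
The smallest distance is between seq1 and seq3.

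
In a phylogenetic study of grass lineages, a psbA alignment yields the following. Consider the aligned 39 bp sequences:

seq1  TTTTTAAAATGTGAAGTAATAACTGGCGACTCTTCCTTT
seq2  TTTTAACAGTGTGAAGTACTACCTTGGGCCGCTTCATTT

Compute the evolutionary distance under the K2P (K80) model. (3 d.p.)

0.320

Of 39 sites, 1 differences are transitions and 9 are transversions, so P = 1/39 ≈ 0.025641 and Q = 9/39 ≈ 0.230769.
Under the Kimura two-parameter model, d = −½ ln(1 − 2P − Q) − ¼ ln(1 − 2Q).
1 − 2P − Q = 0.717949, giving −½ ln(0.717949) = 0.165678.
1 − 2Q = 0.538462, giving −¼ ln(0.538462) = 0.154760.
d = 0.165678 + 0.154760 = 0.320438.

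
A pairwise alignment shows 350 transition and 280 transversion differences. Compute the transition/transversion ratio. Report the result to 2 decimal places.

1.25

R = 350/280 = 1.25.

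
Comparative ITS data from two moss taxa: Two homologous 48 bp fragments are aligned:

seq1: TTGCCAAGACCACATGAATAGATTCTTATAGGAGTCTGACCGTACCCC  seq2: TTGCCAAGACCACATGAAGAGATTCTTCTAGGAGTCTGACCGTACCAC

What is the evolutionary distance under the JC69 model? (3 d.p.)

0.065

The sequences differ at 3 of 48 sites (19, 28, 47), so p = 3/48 = 0.0625.
d = −(3/4) ln(1 − 4p/3) = −0.75 ln(1 − 0.083333) = −0.75 ln(0.916667)
  = −0.75 × (-0.087011) = 0.065258 substitutions/site.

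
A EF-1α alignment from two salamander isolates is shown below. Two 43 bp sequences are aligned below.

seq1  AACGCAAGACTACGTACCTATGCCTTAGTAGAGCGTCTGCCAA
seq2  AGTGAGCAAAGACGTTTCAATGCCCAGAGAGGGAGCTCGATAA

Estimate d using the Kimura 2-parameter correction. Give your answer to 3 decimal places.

1.064

Of 43 sites, 13 differences are transitions and 10 are transversions, so P = 13/43 ≈ 0.302326 and Q = 10/43 ≈ 0.232558.
Under the Kimura two-parameter model, d = −½ ln(1 − 2P − Q) − ¼ ln(1 − 2Q).
1 − 2P − Q = 0.16279, giving −½ ln(0.16279) = 0.907647.
1 − 2Q = 0.534884, giving −¼ ln(0.534884) = 0.156426.
d = 0.907647 + 0.156426 = 1.064073.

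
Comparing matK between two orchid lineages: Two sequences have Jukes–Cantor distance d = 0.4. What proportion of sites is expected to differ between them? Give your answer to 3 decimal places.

p = (3/4)(1 − e^(−4d/3)) = 0.75 × (1 − e^(-0.533333)) = 0.75 × (1 − 0.586646) = 0.310016.

0.310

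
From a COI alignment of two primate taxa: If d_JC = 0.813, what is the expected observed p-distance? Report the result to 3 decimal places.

0.496

p = (3/4)(1 − e^(−4d/3)) = 0.75 × (1 − e^(-1.084)) = 0.75 × (1 − 0.338240) = 0.496320.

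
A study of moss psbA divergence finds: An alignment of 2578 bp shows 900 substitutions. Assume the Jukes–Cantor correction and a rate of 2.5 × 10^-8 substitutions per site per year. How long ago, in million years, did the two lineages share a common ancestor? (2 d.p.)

p = 900/2578 ≈ 0.349108.
d = −(3/4) ln(1 − 4p/3) = −0.75 ln(1 − 0.465477) = −0.75 ln(0.534523)
  = −0.75 × (-0.626381) = 0.469786 substitutions/site.
Under a molecular clock d = 2μt, so t = d/(2μ) = 0.469786 / (2 × 2.5 × 10^-8) = 9.40 million years.

9.40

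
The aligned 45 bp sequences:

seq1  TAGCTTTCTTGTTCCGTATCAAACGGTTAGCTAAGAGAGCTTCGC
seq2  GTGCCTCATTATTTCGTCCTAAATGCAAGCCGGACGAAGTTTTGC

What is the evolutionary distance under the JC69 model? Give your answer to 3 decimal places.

The sequences differ at 23 of 45 sites, so p = 23/45 ≈ 0.511111.
d = −(3/4) ln(1 − 4p/3) = −0.75 ln(1 − 0.681481) = −0.75 ln(0.318519)
  = −0.75 × (-1.144073) = 0.858055 substitutions/site.

0.858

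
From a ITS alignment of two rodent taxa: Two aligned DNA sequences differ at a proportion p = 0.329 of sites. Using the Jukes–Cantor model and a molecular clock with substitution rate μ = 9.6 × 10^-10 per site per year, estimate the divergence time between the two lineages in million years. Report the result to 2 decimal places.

225.56

d = −(3/4) ln(1 − 4p/3) = −0.75 ln(1 − 0.438667) = −0.75 ln(0.561333)
  = −0.75 × (-0.577441) = 0.433081 substitutions/site.
Under a molecular clock d = 2μt, so t = d/(2μ) = 0.433081 / (2 × 9.6 × 10^-10) = 225.56 million years.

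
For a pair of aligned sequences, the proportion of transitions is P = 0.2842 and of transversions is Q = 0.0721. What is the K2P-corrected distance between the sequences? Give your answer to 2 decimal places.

0.55

Under the Kimura two-parameter model, d = −½ ln(1 − 2P − Q) − ¼ ln(1 − 2Q).
1 − 2P − Q = 0.3595, giving −½ ln(0.3595) = 0.511521.
1 − 2Q = 0.8558, giving −¼ ln(0.8558) = 0.038930.
d = 0.511521 + 0.038930 = 0.550451.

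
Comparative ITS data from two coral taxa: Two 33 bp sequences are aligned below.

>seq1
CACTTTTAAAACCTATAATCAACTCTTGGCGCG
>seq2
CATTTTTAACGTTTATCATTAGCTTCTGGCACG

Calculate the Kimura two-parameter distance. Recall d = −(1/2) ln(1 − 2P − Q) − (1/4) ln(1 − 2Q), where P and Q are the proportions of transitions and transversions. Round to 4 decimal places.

0.4981

Of 33 sites, 9 differences are transitions and 2 are transversions, so P = 9/33 ≈ 0.272727 and Q = 2/33 ≈ 0.060606.
Under the Kimura two-parameter model, d = −½ ln(1 − 2P − Q) − ¼ ln(1 − 2Q).
1 − 2P − Q = 0.39394, giving −½ ln(0.39394) = 0.465778.
1 − 2Q = 0.878788, giving −¼ ln(0.878788) = 0.032303.
d = 0.465778 + 0.032303 = 0.498081.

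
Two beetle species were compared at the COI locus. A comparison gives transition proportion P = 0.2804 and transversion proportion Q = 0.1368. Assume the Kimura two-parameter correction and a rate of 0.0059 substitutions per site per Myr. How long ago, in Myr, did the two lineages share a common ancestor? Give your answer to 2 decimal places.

57.45

Under the Kimura two-parameter model, d = −½ ln(1 − 2P − Q) − ¼ ln(1 − 2Q).
1 − 2P − Q = 0.3024, giving −½ ln(0.3024) = 0.598002.
1 − 2Q = 0.7264, giving −¼ ln(0.7264) = 0.079914.
d = 0.598002 + 0.079914 = 0.677916.
Under a molecular clock d = 2μt, so t = d/(2μ) = 0.677916 / (2 × 0.0059) = 57.45 Myr.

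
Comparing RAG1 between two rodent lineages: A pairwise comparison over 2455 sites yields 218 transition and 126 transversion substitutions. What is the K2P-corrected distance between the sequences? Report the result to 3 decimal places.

0.157

P = 218/2455 ≈ 0.088798 and Q = 126/2455 ≈ 0.051324.
Under the Kimura two-parameter model, d = −½ ln(1 − 2P − Q) − ¼ ln(1 − 2Q).
1 − 2P − Q = 0.77108, giving −½ ln(0.77108) = 0.129982.
1 − 2Q = 0.897352, giving −¼ ln(0.897352) = 0.027077.
d = 0.129982 + 0.027077 = 0.157059.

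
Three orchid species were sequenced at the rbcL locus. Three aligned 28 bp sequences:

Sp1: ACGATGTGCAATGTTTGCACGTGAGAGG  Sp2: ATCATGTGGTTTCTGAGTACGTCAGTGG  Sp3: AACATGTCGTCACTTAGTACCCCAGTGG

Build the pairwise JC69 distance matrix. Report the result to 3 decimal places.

Sp1–Sp2: 11/28 sites differ → p ≈ 0.392857, d = −0.75 ln(1 − 0.523809) = 0.556452 ≈ 0.556.
Sp1–Sp3: 14/28 sites differ → p = 0.5, d = −0.75 ln(1 − 0.666667) = 0.823960 ≈ 0.824.
Sp2–Sp3: 7/28 sites differ → p = 0.25, d = −0.75 ln(1 − 0.333333) = 0.304098 ≈ 0.304.

d(Sp1,Sp2) = 0.556, d(Sp1,Sp3) = 0.824, d(Sp2,Sp3) = 0.304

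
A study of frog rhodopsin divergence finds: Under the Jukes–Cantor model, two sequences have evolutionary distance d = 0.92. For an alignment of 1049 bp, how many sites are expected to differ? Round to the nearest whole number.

Invert JC69: p = (3/4)(1 − e^(−4d/3)) = 0.75 × (1 − e^(-1.226667)) = 0.75 × (1 − 0.293268) = 0.530049.
Expected differing sites = pL ≈ 0.530049 × 1049 = 556.021401 ≈ 556.

556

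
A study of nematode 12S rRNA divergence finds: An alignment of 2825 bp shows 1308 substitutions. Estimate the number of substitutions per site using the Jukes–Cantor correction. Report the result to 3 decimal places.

0.720

p = 1308/2825 ≈ 0.463009.
d = −(3/4) ln(1 − 4p/3) = −0.75 ln(1 − 0.617345) = −0.75 ln(0.382655)
  = −0.75 × (-0.960621) = 0.720466 substitutions/site.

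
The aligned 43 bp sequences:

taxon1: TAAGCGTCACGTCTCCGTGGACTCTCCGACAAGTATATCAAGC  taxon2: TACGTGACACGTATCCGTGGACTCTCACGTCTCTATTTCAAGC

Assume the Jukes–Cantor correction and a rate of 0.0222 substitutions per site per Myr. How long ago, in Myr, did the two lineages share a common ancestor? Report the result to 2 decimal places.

The sequences differ at 12 of 43 sites, so p = 12/43 ≈ 0.27907.
d = −(3/4) ln(1 − 4p/3) = −0.75 ln(1 − 0.372093) = −0.75 ln(0.627907)
  = −0.75 × (-0.465363) = 0.349022 substitutions/site.
Under a molecular clock d = 2μt, so t = d/(2μ) = 0.349022 / (2 × 0.0222) = 7.86 Myr.

7.86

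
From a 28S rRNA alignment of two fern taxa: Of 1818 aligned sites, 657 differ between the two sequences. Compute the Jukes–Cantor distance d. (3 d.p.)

p = 657/1818 ≈ 0.361386.
d = −(3/4) ln(1 − 4p/3) = −0.75 ln(1 − 0.481848) = −0.75 ln(0.518152)
  = −0.75 × (-0.657487) = 0.493115 substitutions/site.

0.493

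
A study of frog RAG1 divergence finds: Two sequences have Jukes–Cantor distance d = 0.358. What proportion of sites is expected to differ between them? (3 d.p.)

0.285

p = (3/4)(1 − e^(−4d/3)) = 0.75 × (1 − e^(-0.477333)) = 0.75 × (1 − 0.620436) = 0.284673.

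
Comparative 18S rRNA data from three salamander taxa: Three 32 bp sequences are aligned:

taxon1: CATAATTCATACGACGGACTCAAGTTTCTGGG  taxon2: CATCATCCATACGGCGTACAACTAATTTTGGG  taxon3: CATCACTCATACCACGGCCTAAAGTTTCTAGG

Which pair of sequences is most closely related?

taxon1–taxon2: 11/32 differ, p = 0.344, d = 0.460.
taxon1–taxon3: 6/32 differ, p = 0.188, d = 0.216.
taxon2–taxon3: 13/32 differ, p = 0.406, d = 0.585.
The smallest distance is between taxon1 and taxon3.

taxon1 and taxon3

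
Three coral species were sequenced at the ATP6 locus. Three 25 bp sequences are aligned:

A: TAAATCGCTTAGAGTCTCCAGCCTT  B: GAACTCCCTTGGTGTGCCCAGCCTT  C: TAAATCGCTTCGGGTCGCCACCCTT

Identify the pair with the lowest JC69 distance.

A–B: 7/25 differ, p = 0.280, d = 0.351.
A–C: 4/25 differ, p = 0.160, d = 0.180.
B–C: 8/25 differ, p = 0.320, d = 0.417.
The smallest distance is between A and C.

A and C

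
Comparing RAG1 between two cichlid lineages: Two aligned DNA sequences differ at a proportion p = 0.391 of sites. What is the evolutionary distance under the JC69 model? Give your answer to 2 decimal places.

0.55

d = −(3/4) ln(1 − 4p/3) = −0.75 ln(1 − 0.521333) = −0.75 ln(0.478667)
  = −0.75 × (-0.736750) = 0.552563 substitutions/site.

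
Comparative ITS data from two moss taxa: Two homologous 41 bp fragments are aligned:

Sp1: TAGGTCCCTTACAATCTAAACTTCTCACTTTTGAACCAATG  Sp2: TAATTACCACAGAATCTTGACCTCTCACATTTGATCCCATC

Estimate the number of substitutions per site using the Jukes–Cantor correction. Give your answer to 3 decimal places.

0.412

The sequences differ at 13 of 41 sites, so p = 13/41 ≈ 0.317073.
d = −(3/4) ln(1 − 4p/3) = −0.75 ln(1 − 0.422764) = −0.75 ln(0.577236)
  = −0.75 × (-0.549504) = 0.412128 substitutions/site.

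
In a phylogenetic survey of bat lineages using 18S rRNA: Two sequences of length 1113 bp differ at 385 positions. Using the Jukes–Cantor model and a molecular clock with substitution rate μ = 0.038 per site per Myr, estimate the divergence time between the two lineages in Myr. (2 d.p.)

p = 385/1113 ≈ 0.345912.
d = −(3/4) ln(1 − 4p/3) = −0.75 ln(1 − 0.461216) = −0.75 ln(0.538784)
  = −0.75 × (-0.618441) = 0.463831 substitutions/site.
Under a molecular clock d = 2μt, so t = d/(2μ) = 0.463831 / (2 × 0.038) = 6.10 Myr.

6.10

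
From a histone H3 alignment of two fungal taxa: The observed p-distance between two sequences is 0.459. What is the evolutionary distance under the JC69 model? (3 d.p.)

d = −(3/4) ln(1 − 4p/3) = −0.75 ln(1 − 0.612) = −0.75 ln(0.388)
  = −0.75 × (-0.946750) = 0.710063 substitutions/site.

0.710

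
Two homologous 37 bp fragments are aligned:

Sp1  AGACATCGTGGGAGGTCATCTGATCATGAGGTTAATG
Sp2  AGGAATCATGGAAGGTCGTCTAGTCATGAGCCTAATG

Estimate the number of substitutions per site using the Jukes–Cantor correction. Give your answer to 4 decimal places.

The sequences differ at 9 of 37 sites (3, 4, 8, 12, 18, 22, 23, 31, 32), so p = 9/37 ≈ 0.243243.
d = −(3/4) ln(1 − 4p/3) = −0.75 ln(1 − 0.324324) = −0.75 ln(0.675676)
  = −0.75 × (-0.392042) = 0.294032 substitutions/site.

0.2940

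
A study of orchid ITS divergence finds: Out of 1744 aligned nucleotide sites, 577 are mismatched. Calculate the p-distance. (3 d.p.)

0.331

p = 577/1744 = 0.330848… ≈ 0.331 (to 3 d.p.).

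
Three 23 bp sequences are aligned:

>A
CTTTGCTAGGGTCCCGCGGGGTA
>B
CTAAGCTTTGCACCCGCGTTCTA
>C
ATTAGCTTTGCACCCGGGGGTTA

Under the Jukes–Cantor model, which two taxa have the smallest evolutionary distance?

B and C

A–B: 9/23 differ, p = 0.391, d = 0.553.
A–C: 8/23 differ, p = 0.348, d = 0.467.
B–C: 6/23 differ, p = 0.261, d = 0.321.
The smallest distance is between B and C.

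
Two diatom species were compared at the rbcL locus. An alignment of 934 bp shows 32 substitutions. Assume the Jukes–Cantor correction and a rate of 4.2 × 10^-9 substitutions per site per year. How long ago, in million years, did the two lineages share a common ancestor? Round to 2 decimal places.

p = 32/934 ≈ 0.034261.
d = −(3/4) ln(1 − 4p/3) = −0.75 ln(1 − 0.045681) = −0.75 ln(0.954319)
  = −0.75 × (-0.046757) = 0.035068 substitutions/site.
Under a molecular clock d = 2μt, so t = d/(2μ) = 0.035068 / (2 × 4.2 × 10^-9) = 4.17 million years.

4.17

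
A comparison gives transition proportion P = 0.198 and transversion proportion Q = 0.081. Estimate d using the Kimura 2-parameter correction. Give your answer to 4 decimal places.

0.3683

Under the Kimura two-parameter model, d = −½ ln(1 − 2P − Q) − ¼ ln(1 − 2Q).
1 − 2P − Q = 0.523, giving −½ ln(0.523) = 0.324087.
1 − 2Q = 0.838, giving −¼ ln(0.838) = 0.044184.
d = 0.324087 + 0.044184 = 0.368271.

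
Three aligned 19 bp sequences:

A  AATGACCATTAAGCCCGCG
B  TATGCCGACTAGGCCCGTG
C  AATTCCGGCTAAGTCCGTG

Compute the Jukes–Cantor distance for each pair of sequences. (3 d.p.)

d(A,B) = 0.410, d(A,C) = 0.507, d(B,C) = 0.324

A–B: 6/19 sites differ → p ≈ 0.315789, d = −0.75 ln(1 − 0.421052) = 0.409907 ≈ 0.410.
A–C: 7/19 sites differ → p ≈ 0.368421, d = −0.75 ln(1 − 0.491228) = 0.506816 ≈ 0.507.
B–C: 5/19 sites differ → p ≈ 0.263158, d = −0.75 ln(1 − 0.350877) = 0.324100 ≈ 0.324.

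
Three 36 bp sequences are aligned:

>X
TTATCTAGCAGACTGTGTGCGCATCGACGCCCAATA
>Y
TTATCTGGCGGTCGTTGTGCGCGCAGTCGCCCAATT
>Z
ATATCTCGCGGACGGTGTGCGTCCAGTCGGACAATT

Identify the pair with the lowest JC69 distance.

Y and Z

X–Y: 10/36 differ, p = 0.278, d = 0.347.
X–Z: 12/36 differ, p = 0.333, d = 0.441.
Y–Z: 8/36 differ, p = 0.222, d = 0.264.
The smallest distance is between Y and Z.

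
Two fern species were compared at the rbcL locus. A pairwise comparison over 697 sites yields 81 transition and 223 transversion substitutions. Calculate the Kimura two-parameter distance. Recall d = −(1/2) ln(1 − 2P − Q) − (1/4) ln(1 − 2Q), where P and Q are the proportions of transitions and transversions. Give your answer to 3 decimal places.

P = 81/697 ≈ 0.116212 and Q = 223/697 ≈ 0.319943.
Under the Kimura two-parameter model, d = −½ ln(1 − 2P − Q) − ¼ ln(1 − 2Q).
1 − 2P − Q = 0.447633, giving −½ ln(0.447633) = 0.401891.
1 − 2Q = 0.360114, giving −¼ ln(0.360114) = 0.255334.
d = 0.401891 + 0.255334 = 0.657225.

0.657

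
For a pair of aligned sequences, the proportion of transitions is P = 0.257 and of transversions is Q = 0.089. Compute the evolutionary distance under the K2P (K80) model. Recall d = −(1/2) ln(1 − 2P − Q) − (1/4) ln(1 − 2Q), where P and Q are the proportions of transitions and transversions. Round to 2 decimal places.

0.51

Under the Kimura two-parameter model, d = −½ ln(1 − 2P − Q) − ¼ ln(1 − 2Q).
1 − 2P − Q = 0.397, giving −½ ln(0.397) = 0.461909.
1 − 2Q = 0.822, giving −¼ ln(0.822) = 0.049004.
d = 0.461909 + 0.049004 = 0.510913.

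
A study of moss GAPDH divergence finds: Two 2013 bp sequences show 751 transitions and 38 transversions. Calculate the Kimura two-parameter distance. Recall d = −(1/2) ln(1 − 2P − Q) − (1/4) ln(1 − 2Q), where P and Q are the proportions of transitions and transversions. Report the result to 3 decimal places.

0.734

P = 751/2013 ≈ 0.373075 and Q = 38/2013 ≈ 0.018877.
Under the Kimura two-parameter model, d = −½ ln(1 − 2P − Q) − ¼ ln(1 − 2Q).
1 − 2P − Q = 0.234973, giving −½ ln(0.234973) = 0.724142.
1 − 2Q = 0.962246, giving −¼ ln(0.962246) = 0.009621.
d = 0.724142 + 0.009621 = 0.733763.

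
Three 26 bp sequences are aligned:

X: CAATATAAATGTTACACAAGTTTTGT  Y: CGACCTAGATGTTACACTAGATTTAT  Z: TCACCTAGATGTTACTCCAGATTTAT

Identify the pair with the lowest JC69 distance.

X–Y: 7/26 differ, p = 0.269, d = 0.334.
X–Z: 9/26 differ, p = 0.346, d = 0.464.
Y–Z: 4/26 differ, p = 0.154, d = 0.172.
The smallest distance is between Y and Z.

Y and Z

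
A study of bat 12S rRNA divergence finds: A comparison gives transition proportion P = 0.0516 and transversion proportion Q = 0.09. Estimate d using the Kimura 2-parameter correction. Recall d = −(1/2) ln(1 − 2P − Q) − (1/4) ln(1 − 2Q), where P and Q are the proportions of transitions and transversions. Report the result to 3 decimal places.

0.157

Under the Kimura two-parameter model, d = −½ ln(1 − 2P − Q) − ¼ ln(1 − 2Q).
1 − 2P − Q = 0.8068, giving −½ ln(0.8068) = 0.107340.
1 − 2Q = 0.82, giving −¼ ln(0.82) = 0.049613.
d = 0.107340 + 0.049613 = 0.156953.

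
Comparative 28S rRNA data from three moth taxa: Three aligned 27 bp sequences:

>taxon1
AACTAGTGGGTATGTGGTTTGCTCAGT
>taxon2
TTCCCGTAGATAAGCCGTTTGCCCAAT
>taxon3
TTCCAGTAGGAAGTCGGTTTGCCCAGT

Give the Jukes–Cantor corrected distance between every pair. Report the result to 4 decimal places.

d(taxon1,taxon2) = 0.5876, d(taxon1,taxon3) = 0.4408, d(taxon2,taxon3) = 0.3181

taxon1–taxon2: 11/27 sites differ → p ≈ 0.407407, d = −0.75 ln(1 − 0.543209) = 0.587647 ≈ 0.5876.
taxon1–taxon3: 9/27 sites differ → p ≈ 0.333333, d = −0.75 ln(1 − 0.444444) = 0.440839 ≈ 0.4408.
taxon2–taxon3: 7/27 sites differ → p ≈ 0.259259, d = −0.75 ln(1 − 0.345679) = 0.318118 ≈ 0.3181.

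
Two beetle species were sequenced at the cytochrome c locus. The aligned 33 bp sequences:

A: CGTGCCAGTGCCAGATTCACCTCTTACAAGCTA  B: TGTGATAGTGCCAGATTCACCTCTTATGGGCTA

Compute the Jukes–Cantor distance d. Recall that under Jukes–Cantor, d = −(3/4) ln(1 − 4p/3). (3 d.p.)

The sequences differ at 6 of 33 sites (1, 5, 6, 27, 28, 29), so p = 6/33 ≈ 0.181818.
d = −(3/4) ln(1 − 4p/3) = −0.75 ln(1 − 0.242424) = −0.75 ln(0.757576)
  = −0.75 × (-0.277631) = 0.208223 substitutions/site.

0.208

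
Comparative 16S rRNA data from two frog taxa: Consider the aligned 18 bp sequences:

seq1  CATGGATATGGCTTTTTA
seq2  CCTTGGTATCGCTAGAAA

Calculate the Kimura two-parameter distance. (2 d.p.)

Of 18 sites, 1 differences are transitions and 7 are transversions, so P = 1/18 ≈ 0.055556 and Q = 7/18 ≈ 0.388889.
Under the Kimura two-parameter model, d = −½ ln(1 − 2P − Q) − ¼ ln(1 − 2Q).
1 − 2P − Q = 0.499999, giving −½ ln(0.499999) = 0.346575.
1 − 2Q = 0.222222, giving −¼ ln(0.222222) = 0.376020.
d = 0.346575 + 0.376020 = 0.722595.

0.72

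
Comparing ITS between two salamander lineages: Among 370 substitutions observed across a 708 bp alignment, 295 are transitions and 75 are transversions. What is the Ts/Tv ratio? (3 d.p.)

R = 295/75 = 3.933333… ≈ 3.933 (to 3 d.p.).

3.933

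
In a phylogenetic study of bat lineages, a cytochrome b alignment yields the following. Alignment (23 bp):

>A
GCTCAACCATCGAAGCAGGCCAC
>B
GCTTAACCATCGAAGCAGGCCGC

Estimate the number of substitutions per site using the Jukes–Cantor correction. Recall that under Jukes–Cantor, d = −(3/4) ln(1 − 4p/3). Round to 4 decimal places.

The sequences differ at 2 of 23 sites (4, 22), so p = 2/23 ≈ 0.086957.
d = −(3/4) ln(1 − 4p/3) = −0.75 ln(1 − 0.115943) = −0.75 ln(0.884057)
  = −0.75 × (-0.123234) = 0.092426 substitutions/site.

0.0924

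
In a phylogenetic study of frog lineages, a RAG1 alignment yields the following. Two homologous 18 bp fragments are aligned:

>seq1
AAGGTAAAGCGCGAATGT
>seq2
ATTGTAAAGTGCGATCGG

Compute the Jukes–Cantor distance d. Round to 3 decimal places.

0.441

The sequences differ at 6 of 18 sites (2, 3, 10, 15, 16, 18), so p = 6/18 ≈ 0.333333.
d = −(3/4) ln(1 − 4p/3) = −0.75 ln(1 − 0.444444) = −0.75 ln(0.555556)
  = −0.75 × (-0.587786) = 0.440840 substitutions/site.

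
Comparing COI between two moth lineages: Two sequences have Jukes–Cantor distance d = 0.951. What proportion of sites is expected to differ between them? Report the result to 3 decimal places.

p = (3/4)(1 − e^(−4d/3)) = 0.75 × (1 − e^(-1.268)) = 0.75 × (1 − 0.281394) = 0.538955.

0.539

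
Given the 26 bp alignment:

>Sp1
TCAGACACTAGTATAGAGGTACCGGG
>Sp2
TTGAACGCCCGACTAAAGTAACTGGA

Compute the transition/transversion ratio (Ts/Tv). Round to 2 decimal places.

Transitions are A↔G and C↔T; transversions are all other mismatches.
Transitions: 8. Transversions: 5.
R = 8/5 = 1.60.

1.60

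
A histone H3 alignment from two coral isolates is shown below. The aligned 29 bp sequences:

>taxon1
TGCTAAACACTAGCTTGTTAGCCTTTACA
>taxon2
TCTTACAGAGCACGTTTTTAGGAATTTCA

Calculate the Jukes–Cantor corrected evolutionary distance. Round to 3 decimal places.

0.683

The sequences differ at 13 of 29 sites, so p = 13/29 ≈ 0.448276.
d = −(3/4) ln(1 − 4p/3) = −0.75 ln(1 − 0.597701) = −0.75 ln(0.402299)
  = −0.75 × (-0.910560) = 0.682920 substitutions/site.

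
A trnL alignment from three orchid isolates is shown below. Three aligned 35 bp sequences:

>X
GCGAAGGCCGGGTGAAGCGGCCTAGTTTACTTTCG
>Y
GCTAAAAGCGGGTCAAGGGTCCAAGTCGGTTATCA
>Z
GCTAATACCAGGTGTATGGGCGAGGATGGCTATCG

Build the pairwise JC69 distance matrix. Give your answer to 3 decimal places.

d(X,Y) = 0.572, d(X,Z) = 0.572, d(Y,Z) = 0.513

X–Y: 14/35 sites differ → p = 0.4, d = −0.75 ln(1 − 0.533333) = 0.571605 ≈ 0.572.
X–Z: 14/35 sites differ → p = 0.4, d = −0.75 ln(1 − 0.533333) = 0.571605 ≈ 0.572.
Y–Z: 13/35 sites differ → p ≈ 0.371429, d = −0.75 ln(1 − 0.495239) = 0.512753 ≈ 0.513.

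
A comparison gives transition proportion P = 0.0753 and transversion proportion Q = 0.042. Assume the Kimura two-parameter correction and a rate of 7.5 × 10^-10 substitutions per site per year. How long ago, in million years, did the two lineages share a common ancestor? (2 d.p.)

Under the Kimura two-parameter model, d = −½ ln(1 − 2P − Q) − ¼ ln(1 − 2Q).
1 − 2P − Q = 0.8074, giving −½ ln(0.8074) = 0.106968.
1 − 2Q = 0.916, giving −¼ ln(0.916) = 0.021935.
d = 0.106968 + 0.021935 = 0.128903.
Under a molecular clock d = 2μt, so t = d/(2μ) = 0.128903 / (2 × 7.5 × 10^-10) = 85.94 million years.

85.94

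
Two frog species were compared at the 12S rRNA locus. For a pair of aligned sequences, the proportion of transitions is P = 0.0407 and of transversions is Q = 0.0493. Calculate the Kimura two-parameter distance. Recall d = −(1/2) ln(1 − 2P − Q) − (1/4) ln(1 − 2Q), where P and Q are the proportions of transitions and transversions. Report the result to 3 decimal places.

Under the Kimura two-parameter model, d = −½ ln(1 − 2P − Q) − ¼ ln(1 − 2Q).
1 − 2P − Q = 0.8693, giving −½ ln(0.8693) = 0.070033.
1 − 2Q = 0.9014, giving −¼ ln(0.9014) = 0.025952.
d = 0.070033 + 0.025952 = 0.095985.

0.096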